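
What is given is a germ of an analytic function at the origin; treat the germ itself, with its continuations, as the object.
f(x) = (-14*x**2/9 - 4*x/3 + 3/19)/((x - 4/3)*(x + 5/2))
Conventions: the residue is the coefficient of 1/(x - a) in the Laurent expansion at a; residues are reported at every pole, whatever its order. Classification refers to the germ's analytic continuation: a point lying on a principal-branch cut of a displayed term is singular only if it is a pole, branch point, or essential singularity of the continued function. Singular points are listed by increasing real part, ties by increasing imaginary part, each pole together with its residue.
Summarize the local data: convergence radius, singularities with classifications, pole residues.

Radius of convergence at 0: 4/3.
At -5/2: a pole of order 1; residue 2131/1311.
At 4/3: a pole of order 1; residue -13498/11799.

Denominator factor (x - 4/3): pole of order 1 at 4/3, modulus 4/3.
Denominator factor (x + 5/2): pole of order 1 at -5/2, modulus 5/2.
The radius of convergence is the smallest modulus among the singular points: 4/3.
At the order-1 pole -5/2 set g(x) = (x - (-5/2))*f(x) = (-14*x**2/9 - 4*x/3 + 3/19)/(x - 4/3).
Simple pole: residue = g(a) at a = -5/2, which is 2131/1311.
At the order-1 pole 4/3 set g(x) = (x - (4/3))*f(x) = (-14*x**2/9 - 4*x/3 + 3/19)/(x + 5/2).
Simple pole: residue = g(a) at a = 4/3, which is -13498/11799.
List the singular points by increasing real part (a conjugate pair: the negative imaginary part first).


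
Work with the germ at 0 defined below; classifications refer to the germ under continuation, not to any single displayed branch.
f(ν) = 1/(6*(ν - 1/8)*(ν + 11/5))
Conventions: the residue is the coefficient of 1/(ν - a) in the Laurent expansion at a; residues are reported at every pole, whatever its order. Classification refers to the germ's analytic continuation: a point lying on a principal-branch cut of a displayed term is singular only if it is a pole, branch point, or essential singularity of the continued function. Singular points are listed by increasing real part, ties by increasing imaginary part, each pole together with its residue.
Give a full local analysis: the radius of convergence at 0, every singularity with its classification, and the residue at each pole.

Denominator factor (ν + 11/5): pole of order 1 at -11/5, modulus 11/5.
Denominator factor (ν - 1/8): pole of order 1 at 1/8, modulus 1/8.
The radius of convergence is the smallest modulus among the singular points: 1/8.
At the order-1 pole -11/5 set g(ν) = (ν - (-11/5))*f(ν) = 1/(6*(ν - 1/8)).
Simple pole: residue = g(a) at a = -11/5, which is -20/279.
At the order-1 pole 1/8 set g(ν) = (ν - (1/8))*f(ν) = 1/(6*(ν + 11/5)).
Simple pole: residue = g(a) at a = 1/8, which is 20/279.
List the singular points by increasing real part (a conjugate pair: the negative imaginary part first).

Radius of convergence at 0: 1/8.
At -11/5: a pole of order 1; residue -20/279.
At 1/8: a pole of order 1; residue 20/279.


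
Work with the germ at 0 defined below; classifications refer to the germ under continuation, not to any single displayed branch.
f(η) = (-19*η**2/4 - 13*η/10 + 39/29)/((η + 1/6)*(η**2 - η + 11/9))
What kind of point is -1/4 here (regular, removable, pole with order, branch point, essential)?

Denominator factors: η + 1/6 = -1/12 at η = -1/4; η**2 - η + 11/9 = 221/144 at η = -1/4 — none vanishes.
So the germ continues analytically to -1/4.

The point is a regular point.


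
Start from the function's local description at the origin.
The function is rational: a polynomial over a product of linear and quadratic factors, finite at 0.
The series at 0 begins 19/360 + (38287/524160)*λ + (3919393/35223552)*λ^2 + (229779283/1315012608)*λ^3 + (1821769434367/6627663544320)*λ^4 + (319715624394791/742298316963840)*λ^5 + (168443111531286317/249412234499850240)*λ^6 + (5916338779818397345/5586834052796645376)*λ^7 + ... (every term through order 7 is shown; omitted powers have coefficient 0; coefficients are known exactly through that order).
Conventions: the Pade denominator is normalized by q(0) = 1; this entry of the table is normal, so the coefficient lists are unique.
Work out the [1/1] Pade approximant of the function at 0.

The Pade approximant has numerator coefficients [19/360, -3953279/537549480]; denominator coefficients [1, -19596965/12864432].

Taylor coefficients needed (read off): a_0 = 19/360, a_1 = 38287/524160, a_2 = 3919393/35223552.
Write the denominator as Q(λ) = 1 + q1*λ. Requiring Q*f - P = O(λ^3) with deg P <= 1 kills the coefficients of λ^2..λ^2 in Q*f:
  λ^2: a_2 + q1*a_1 = 0, i.e. 3919393/35223552 + (38287/524160)*q1 = 0.
Solving this linear system: q1 = -19596965/12864432.
The numerator is Q*f truncated at degree 1: P0 = a_0 = 19/360; P1 = a_1 + q1*a_0 = -3953279/537549480.


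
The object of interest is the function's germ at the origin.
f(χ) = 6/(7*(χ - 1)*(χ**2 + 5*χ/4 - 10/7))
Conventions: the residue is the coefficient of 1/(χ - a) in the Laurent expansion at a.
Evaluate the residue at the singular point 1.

The residue is 24/23.

At the order-1 pole 1 set g(χ) = (χ - (1))*f(χ) = 6/(7*(χ**2 + 5*χ/4 - 10/7)).
Simple pole: residue = g(a) at a = 1, which is 24/23.


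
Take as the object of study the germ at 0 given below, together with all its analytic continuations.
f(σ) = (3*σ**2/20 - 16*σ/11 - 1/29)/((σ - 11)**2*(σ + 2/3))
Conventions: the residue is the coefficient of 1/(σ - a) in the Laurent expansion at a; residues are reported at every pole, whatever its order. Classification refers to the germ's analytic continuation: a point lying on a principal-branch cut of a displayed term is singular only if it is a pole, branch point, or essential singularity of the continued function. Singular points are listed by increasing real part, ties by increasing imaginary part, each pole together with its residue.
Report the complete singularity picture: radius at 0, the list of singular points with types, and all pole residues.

Radius of convergence at 0: 2/3.
At -2/3: a pole of order 1; residue 14382/1953875.
At 11: a pole of order 2; residue 1114797/7815500.

Denominator factor (σ - 11)^2: pole of order 2 at 11, modulus 11.
Denominator factor (σ + 2/3): pole of order 1 at -2/3, modulus 2/3.
The radius of convergence is the smallest modulus among the singular points: 2/3.
At the order-1 pole -2/3 set g(σ) = (σ - (-2/3))*f(σ) = (3*σ**2/20 - 16*σ/11 - 1/29)/(σ - 11)**2.
Simple pole: residue = g(a) at a = -2/3, which is 14382/1953875.
At the order-2 pole 11 set g(σ) = (σ - (11))^2*f(σ) = (3*σ**2/20 - 16*σ/11 - 1/29)/(σ + 2/3).
Order-2 pole: residue = g'(a); g'(11) = 1114797/7815500, so the residue is 1114797/7815500.
List the singular points by increasing real part (a conjugate pair: the negative imaginary part first).


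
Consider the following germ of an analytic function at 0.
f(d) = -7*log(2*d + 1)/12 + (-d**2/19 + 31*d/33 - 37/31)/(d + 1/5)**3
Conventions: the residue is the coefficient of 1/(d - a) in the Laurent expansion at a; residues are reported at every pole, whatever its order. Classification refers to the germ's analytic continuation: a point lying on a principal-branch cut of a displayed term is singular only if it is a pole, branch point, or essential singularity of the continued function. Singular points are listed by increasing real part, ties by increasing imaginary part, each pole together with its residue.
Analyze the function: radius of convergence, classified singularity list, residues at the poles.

Denominator factor (d + 1/5)^3: pole of order 3 at -1/5, modulus 1/5.
Branch term (-7/12)*log(1 - d/(-1/2)): its argument vanishes at d = -1/2, a logarithmic branch point, modulus 1/2.
The radius of convergence is the smallest modulus among the singular points: 1/5.
The branch term is analytic at -1/5 and contributes nothing to the residue; only the rational part matters.
At the order-3 pole -1/5 set g(d) = (d - (-1/5))^3*(rational part) = -d**2/19 + 31*d/33 - 37/31.
Order-3 pole: residue = g''(a)/2; g''(-1/5) = -2/19, so the residue is -1/19.
List the singular points by increasing real part (a conjugate pair: the negative imaginary part first).

Radius of convergence at 0: 1/5.
At -1/2: a logarithmic branch point.
At -1/5: a pole of order 3; residue -1/19.


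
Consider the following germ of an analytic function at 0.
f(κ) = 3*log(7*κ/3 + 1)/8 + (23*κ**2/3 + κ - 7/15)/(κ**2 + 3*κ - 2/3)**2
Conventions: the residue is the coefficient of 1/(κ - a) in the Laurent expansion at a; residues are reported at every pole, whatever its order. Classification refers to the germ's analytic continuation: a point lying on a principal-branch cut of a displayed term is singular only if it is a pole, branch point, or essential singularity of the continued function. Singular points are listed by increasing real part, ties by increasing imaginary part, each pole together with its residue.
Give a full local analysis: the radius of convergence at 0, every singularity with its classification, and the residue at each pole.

Radius of convergence at 0: -3/2 + (1/6)*sqrt(105).
At -3/2 - (1/6)*sqrt(105): a pole of order 2; residue -(13/375)*sqrt(105).
At -3/7: a logarithmic branch point.
At -3/2 + (1/6)*sqrt(105): a pole of order 2; residue (13/375)*sqrt(105).


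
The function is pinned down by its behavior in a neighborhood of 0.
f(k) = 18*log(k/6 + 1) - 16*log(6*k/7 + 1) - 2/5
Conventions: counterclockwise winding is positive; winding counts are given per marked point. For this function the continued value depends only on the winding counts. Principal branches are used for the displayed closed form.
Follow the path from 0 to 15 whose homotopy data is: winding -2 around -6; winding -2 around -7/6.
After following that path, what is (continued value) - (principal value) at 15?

The rational part is single-valued and drops out of the difference; each branch term changes only by its own monodromy.
(18)*log(1 - k/(-6)): each positive loop around -6 adds 2*pi*i to the log, so winding -2 contributes (18)*(-2)*2*pi*i = -(72)*pi*i.
(-16)*log(1 - k/(-7/6)): each positive loop around -7/6 adds 2*pi*i to the log, so winding -2 contributes (-16)*(-2)*2*pi*i = (64)*pi*i.
Summing the contributions at k = 15 gives -(8)*pi*i.

Continued minus principal equals -(8)*pi*i.


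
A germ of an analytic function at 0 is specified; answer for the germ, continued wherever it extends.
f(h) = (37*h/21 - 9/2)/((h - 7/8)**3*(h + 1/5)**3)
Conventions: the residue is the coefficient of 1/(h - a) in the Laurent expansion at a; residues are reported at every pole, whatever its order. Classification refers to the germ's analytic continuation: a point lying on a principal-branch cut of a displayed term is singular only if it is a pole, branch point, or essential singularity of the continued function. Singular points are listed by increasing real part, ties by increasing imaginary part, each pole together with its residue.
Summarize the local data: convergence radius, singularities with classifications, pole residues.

Denominator factor (h + 1/5)^3: pole of order 3 at -1/5, modulus 1/5.
Denominator factor (h - 7/8)^3: pole of order 3 at 7/8, modulus 7/8.
The radius of convergence is the smallest modulus among the singular points: 1/5.
At the order-3 pole -1/5 set g(h) = (h - (-1/5))^3*f(h) = (37*h/21 - 9/2)/(h - 7/8)**3.
Order-3 pole: residue = g''(a)/2; g''(-1/5) = 33592320000/1029059101, so the residue is 16796160000/1029059101.
At the order-3 pole 7/8 set g(h) = (h - (7/8))^3*f(h) = (37*h/21 - 9/2)/(h + 1/5)**3.
Order-3 pole: residue = g''(a)/2; g''(7/8) = -33592320000/1029059101, so the residue is -16796160000/1029059101.
List the singular points by increasing real part (a conjugate pair: the negative imaginary part first).

Radius of convergence at 0: 1/5.
At -1/5: a pole of order 3; residue 16796160000/1029059101.
At 7/8: a pole of order 3; residue -16796160000/1029059101.


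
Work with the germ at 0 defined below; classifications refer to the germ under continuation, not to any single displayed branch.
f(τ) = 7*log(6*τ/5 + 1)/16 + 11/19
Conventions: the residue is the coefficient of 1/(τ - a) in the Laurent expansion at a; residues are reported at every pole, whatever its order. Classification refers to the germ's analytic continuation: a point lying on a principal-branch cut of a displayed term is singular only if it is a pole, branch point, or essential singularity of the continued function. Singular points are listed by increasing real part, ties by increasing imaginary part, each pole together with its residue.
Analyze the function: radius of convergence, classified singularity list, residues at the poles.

Branch term (7/16)*log(1 - τ/(-5/6)): its argument vanishes at τ = -5/6, a logarithmic branch point, modulus 5/6.
The radius of convergence is the smallest modulus among the singular points: 5/6.

Radius of convergence at 0: 5/6.
At -5/6: a logarithmic branch point.


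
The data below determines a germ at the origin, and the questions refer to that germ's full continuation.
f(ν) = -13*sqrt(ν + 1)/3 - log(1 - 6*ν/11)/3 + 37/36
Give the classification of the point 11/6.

The point is a logarithmic branch point.

The term (-1/3)*log(1 - ν/(11/6)) has argument 1 - 11/6/(11/6) = 0 at 11/6: a logarithmic (infinitely-sheeted) branch point; the remaining terms are analytic or single-valued there.


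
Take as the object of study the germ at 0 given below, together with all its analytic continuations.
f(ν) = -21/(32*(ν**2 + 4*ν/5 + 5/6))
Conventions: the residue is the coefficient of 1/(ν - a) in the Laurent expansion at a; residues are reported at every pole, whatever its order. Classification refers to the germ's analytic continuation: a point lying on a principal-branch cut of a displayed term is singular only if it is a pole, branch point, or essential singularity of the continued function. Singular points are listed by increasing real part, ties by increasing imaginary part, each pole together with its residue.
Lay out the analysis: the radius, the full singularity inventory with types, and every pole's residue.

Denominator factor (ν**2 + 4*ν/5 + 5/6): discriminant -202/75, complex-conjugate roots (-2/5) + ((1/30)*sqrt(606))*i and (-2/5) - ((1/30)*sqrt(606))*i; poles of order 1, moduli (1/6)*sqrt(30) and (1/6)*sqrt(30).
The radius of convergence is the smallest modulus among the singular points: (1/6)*sqrt(30).
The factor ν**2 + 4*ν/5 + 5/6 splits as (ν - a)(ν - a') with a = (-2/5) - ((1/30)*sqrt(606))*i, a' = (-2/5) + ((1/30)*sqrt(606))*i. At the order-1 pole a set g(ν) = (ν - a)*f(ν) = [-21/32] / (ν - a').
Simple pole: residue = g(a) at a = (-2/5) - ((1/30)*sqrt(606))*i, which is -((105/6464)*sqrt(606))*i.
The factor ν**2 + 4*ν/5 + 5/6 splits as (ν - a)(ν - a') with a = (-2/5) + ((1/30)*sqrt(606))*i, a' = (-2/5) - ((1/30)*sqrt(606))*i. At the order-1 pole a set g(ν) = (ν - a)*f(ν) = [-21/32] / (ν - a').
Simple pole: residue = g(a) at a = (-2/5) + ((1/30)*sqrt(606))*i, which is ((105/6464)*sqrt(606))*i.
List the singular points by increasing real part (a conjugate pair: the negative imaginary part first).

Radius of convergence at 0: (1/6)*sqrt(30).
At (-2/5) - ((1/30)*sqrt(606))*i: a pole of order 1; residue -((105/6464)*sqrt(606))*i.
At (-2/5) + ((1/30)*sqrt(606))*i: a pole of order 1; residue ((105/6464)*sqrt(606))*i.


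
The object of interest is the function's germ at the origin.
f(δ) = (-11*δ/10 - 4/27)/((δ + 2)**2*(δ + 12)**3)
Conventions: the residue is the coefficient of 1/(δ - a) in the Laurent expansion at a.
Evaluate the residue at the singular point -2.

At the order-2 pole -2 set g(δ) = (δ - (-2))^2*f(δ) = (-11*δ/10 - 4/27)/(δ + 12)**3.
Order-2 pole: residue = g'(a); g'(-2) = -193/112500, so the residue is -193/112500.

The residue is -193/112500.


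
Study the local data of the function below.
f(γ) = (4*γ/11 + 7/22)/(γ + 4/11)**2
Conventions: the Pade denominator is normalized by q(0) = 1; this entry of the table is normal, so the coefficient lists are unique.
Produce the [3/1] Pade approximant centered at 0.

The Pade approximant has numerator coefficients [77/32, -66825/27136, 245025/54272, -2695275/434176]; denominator coefficients [1, 2827/848].

Taylor coefficients needed (expand at 0): a_0 = 77/32, a_1 = -671/64, a_2 = 20207/512, a_3 = -70543/512, a_4 = 3762737/8192.
Write the denominator as Q(γ) = 1 + q1*γ. Requiring Q*f - P = O(γ^5) with deg P <= 3 kills the coefficients of γ^4..γ^4 in Q*f:
  γ^4: a_4 + q1*a_3 = 0, i.e. 3762737/8192 + (-70543/512)*q1 = 0.
Solving this linear system: q1 = 2827/848.
The numerator is Q*f truncated at degree 3: P0 = a_0 = 77/32; P1 = a_1 + q1*a_0 = -66825/27136; P2 = a_2 + q1*a_1 = 245025/54272; P3 = a_3 + q1*a_2 = -2695275/434176.


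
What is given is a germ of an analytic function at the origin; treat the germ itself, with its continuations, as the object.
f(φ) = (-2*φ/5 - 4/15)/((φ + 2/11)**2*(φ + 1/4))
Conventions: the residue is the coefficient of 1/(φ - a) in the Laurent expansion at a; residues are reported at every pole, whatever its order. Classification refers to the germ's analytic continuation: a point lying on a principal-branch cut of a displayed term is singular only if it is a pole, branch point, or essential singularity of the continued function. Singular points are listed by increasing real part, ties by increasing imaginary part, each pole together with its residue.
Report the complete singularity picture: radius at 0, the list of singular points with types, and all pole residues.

Radius of convergence at 0: 2/11.
At -1/4: a pole of order 1; residue -968/27.
At -2/11: a pole of order 2; residue 968/27.

Denominator factor (φ + 1/4): pole of order 1 at -1/4, modulus 1/4.
Denominator factor (φ + 2/11)^2: pole of order 2 at -2/11, modulus 2/11.
The radius of convergence is the smallest modulus among the singular points: 2/11.
At the order-1 pole -1/4 set g(φ) = (φ - (-1/4))*f(φ) = (-2*φ/5 - 4/15)/(φ + 2/11)**2.
Simple pole: residue = g(a) at a = -1/4, which is -968/27.
At the order-2 pole -2/11 set g(φ) = (φ - (-2/11))^2*f(φ) = (-2*φ/5 - 4/15)/(φ + 1/4).
Order-2 pole: residue = g'(a); g'(-2/11) = 968/27, so the residue is 968/27.
List the singular points by increasing real part (a conjugate pair: the negative imaginary part first).


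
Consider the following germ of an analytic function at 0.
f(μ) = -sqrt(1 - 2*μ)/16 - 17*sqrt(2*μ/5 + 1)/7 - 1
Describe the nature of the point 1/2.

The term (-1/16)*sqrt(1 - μ/(1/2)) has argument 1 - 1/2/(1/2) = 0 at 1/2: a square-root (algebraic, two-sheeted) branch point; the remaining terms are analytic or single-valued there.

The point is an algebraic (square-root) branch point.


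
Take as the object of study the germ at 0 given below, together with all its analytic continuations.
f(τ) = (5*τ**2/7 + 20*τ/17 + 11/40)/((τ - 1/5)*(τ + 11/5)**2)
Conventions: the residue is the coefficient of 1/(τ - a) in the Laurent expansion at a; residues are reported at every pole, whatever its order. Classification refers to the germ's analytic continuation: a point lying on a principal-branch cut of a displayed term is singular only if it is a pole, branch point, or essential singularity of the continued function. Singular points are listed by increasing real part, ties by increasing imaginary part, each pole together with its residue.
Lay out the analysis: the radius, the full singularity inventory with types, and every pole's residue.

Denominator factor (τ - 1/5): pole of order 1 at 1/5, modulus 1/5.
Denominator factor (τ + 11/5)^2: pole of order 2 at -11/5, modulus 11/5.
The radius of convergence is the smallest modulus among the singular points: 1/5.
At the order-2 pole -11/5 set g(τ) = (τ - (-11/5))^2*f(τ) = (5*τ**2/7 + 20*τ/17 + 11/40)/(τ - 1/5).
Order-2 pole: residue = g'(a); g'(-11/5) = 9455/15232, so the residue is 9455/15232.
At the order-1 pole 1/5 set g(τ) = (τ - (1/5))*f(τ) = (5*τ**2/7 + 20*τ/17 + 11/40)/(τ + 11/5)**2.
Simple pole: residue = g(a) at a = 1/5, which is 1425/15232.
List the singular points by increasing real part (a conjugate pair: the negative imaginary part first).

Radius of convergence at 0: 1/5.
At -11/5: a pole of order 2; residue 9455/15232.
At 1/5: a pole of order 1; residue 1425/15232.


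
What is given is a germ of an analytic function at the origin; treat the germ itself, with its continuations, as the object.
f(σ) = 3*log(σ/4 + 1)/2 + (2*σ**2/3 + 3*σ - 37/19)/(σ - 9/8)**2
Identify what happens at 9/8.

The point is a pole of order 2.

The denominator factor σ - 9/8 vanishes at 9/8 and appears to the power 2; the numerator there equals 1381/608, nonzero, and no other factor vanishes.
The branch terms are analytic at this point.
Hence a pole whose order is the multiplicity, 2.


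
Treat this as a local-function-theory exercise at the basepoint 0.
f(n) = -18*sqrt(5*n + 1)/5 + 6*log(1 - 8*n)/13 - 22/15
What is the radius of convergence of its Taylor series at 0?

The radius of convergence is 1/8.

Branch term (6/13)*log(1 - n/(1/8)): its argument vanishes at n = 1/8, a logarithmic branch point, modulus 1/8.
Branch term (-18/5)*sqrt(1 - n/(-1/5)): its argument vanishes at n = -1/5, a square-root branch point, modulus 1/5.
The radius of convergence is the smallest modulus among the singular points: 1/8.


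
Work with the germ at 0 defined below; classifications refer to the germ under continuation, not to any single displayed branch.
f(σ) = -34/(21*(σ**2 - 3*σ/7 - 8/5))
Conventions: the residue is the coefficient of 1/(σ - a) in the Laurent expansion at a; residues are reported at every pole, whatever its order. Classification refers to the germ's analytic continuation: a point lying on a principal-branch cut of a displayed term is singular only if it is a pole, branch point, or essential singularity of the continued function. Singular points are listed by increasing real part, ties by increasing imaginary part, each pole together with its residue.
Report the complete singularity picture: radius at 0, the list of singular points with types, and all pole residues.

Radius of convergence at 0: -3/14 + (1/70)*sqrt(8065).
At 3/14 - (1/70)*sqrt(8065): a pole of order 1; residue (34/4839)*sqrt(8065).
At 3/14 + (1/70)*sqrt(8065): a pole of order 1; residue -(34/4839)*sqrt(8065).

Denominator factor (σ**2 - 3*σ/7 - 8/5): discriminant 1613/245, real irrational roots 3/14 + (1/70)*sqrt(8065) and 3/14 - (1/70)*sqrt(8065); poles of order 1, moduli 3/14 + (1/70)*sqrt(8065) and -3/14 + (1/70)*sqrt(8065).
The radius of convergence is the smallest modulus among the singular points: -3/14 + (1/70)*sqrt(8065).
The factor σ**2 - 3*σ/7 - 8/5 splits as (σ - a)(σ - a') with a = 3/14 - (1/70)*sqrt(8065), a' = 3/14 + (1/70)*sqrt(8065). At the order-1 pole a set g(σ) = (σ - a)*f(σ) = [-34/21] / (σ - a').
Simple pole: residue = g(a) at a = 3/14 - (1/70)*sqrt(8065), which is (34/4839)*sqrt(8065).
The factor σ**2 - 3*σ/7 - 8/5 splits as (σ - a)(σ - a') with a = 3/14 + (1/70)*sqrt(8065), a' = 3/14 - (1/70)*sqrt(8065). At the order-1 pole a set g(σ) = (σ - a)*f(σ) = [-34/21] / (σ - a').
Simple pole: residue = g(a) at a = 3/14 + (1/70)*sqrt(8065), which is -(34/4839)*sqrt(8065).
List the singular points by increasing real part (a conjugate pair: the negative imaginary part first).


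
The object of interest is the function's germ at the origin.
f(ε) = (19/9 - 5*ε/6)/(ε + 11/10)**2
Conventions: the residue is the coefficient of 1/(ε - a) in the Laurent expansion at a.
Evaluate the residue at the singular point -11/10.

At the order-2 pole -11/10 set g(ε) = (ε - (-11/10))^2*f(ε) = 19/9 - 5*ε/6.
Order-2 pole: residue = g'(a); g'(-11/10) = -5/6, so the residue is -5/6.

The residue is -5/6.


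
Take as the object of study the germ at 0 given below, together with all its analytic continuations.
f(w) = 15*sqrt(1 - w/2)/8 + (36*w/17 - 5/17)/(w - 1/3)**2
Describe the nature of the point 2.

The point is an algebraic (square-root) branch point.

The term (15/8)*sqrt(1 - w/(2)) has argument 1 - 2/(2) = 0 at 2: a square-root (algebraic, two-sheeted) branch point; the remaining terms are analytic or single-valued there.


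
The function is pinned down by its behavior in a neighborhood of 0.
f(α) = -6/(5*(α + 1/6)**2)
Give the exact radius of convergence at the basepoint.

Denominator factor (α + 1/6)^2: pole of order 2 at -1/6, modulus 1/6.
The radius of convergence is the smallest modulus among the singular points: 1/6.

The radius of convergence is 1/6.


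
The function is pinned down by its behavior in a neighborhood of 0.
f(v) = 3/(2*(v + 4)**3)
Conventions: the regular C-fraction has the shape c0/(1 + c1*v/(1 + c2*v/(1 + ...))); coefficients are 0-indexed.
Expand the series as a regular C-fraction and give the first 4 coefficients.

Taylor coefficients (expand at 0): a_0 = 3/128, a_1 = -9/512, a_2 = 9/1024, a_3 = -15/4096.
c0 = a_0 = 3/128. Peel one level at a time: if S = 1 + c*v/S' with S'(0) = 1, then c is the v-coefficient of S and S' = c*v/(S - 1).
S_1 = c0/f = 1 + (3/4)*v + (3/16)*v^2 + ...; c1 = 3/4.
S_2 = c1*v/(S_1 - 1) = 1 + (-1/4)*v + (1/24)*v^2 + ...; c2 = -1/4.
S_3 = c2*v/(S_2 - 1) = 1 + (1/6)*v + ...; c3 = 1/6.

The regular C-fraction coefficients are [3/128, 3/4, -1/4, 1/6].


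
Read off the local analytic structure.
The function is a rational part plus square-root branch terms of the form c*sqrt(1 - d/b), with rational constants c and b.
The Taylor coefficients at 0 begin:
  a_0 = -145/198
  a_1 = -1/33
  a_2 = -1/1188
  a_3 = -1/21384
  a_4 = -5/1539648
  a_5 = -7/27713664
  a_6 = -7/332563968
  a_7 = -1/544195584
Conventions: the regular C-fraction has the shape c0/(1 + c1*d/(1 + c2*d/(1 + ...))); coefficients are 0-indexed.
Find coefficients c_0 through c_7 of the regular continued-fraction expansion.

Taylor coefficients (read off): a_0 = -145/198, a_1 = -1/33, a_2 = -1/1188, a_3 = -1/21384, a_4 = -5/1539648, a_5 = -7/27713664, a_6 = -7/332563968, a_7 = -1/544195584.
c0 = a_0 = -145/198. Peel one level at a time: if S = 1 + c*d/S' with S'(0) = 1, then c is the d-coefficient of S and S' = c*d/(S - 1).
S_1 = c0/f = 1 + (-6/145)*d + (71/126150)*d^2 + ...; c1 = -6/145.
S_2 = c1*d/(S_1 - 1) = 1 + (71/5220)*d + (-1/1296)*d^2 + ...; c2 = 71/5220.
S_3 = c2*d/(S_2 - 1) = 1 + (145/2556)*d + (41615/6533136)*d^2 + ...; c3 = 145/2556.
S_4 = c3*d/(S_3 - 1) = 1 + (-287/2556)*d + (-1/1296)*d^2 + ...; c4 = -287/2556.
S_5 = c4*d/(S_4 - 1) = 1 + (-71/10332)*d + (-35713/106750224)*d^2 + ...; c5 = -71/10332.
S_6 = c5*d/(S_5 - 1) = 1 + (-503/10332)*d + (-1/1296)*d^2 + ...; c6 = -503/10332.
S_7 = c6*d/(S_6 - 1) = 1 + (-287/18108)*d + ...; c7 = -287/18108.

The regular C-fraction coefficients are [-145/198, -6/145, 71/5220, 145/2556, -287/2556, -71/10332, -503/10332, -287/18108].


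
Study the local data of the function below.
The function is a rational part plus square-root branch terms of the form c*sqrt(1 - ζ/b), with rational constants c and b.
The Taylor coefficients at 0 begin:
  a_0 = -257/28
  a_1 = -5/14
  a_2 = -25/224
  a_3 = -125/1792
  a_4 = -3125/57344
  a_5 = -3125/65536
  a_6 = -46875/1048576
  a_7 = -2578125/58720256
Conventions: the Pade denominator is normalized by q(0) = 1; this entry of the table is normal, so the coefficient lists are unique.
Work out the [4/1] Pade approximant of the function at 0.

The Pade approximant has numerator coefficients [-257/28, 1719/224, 45/224, 25/896, 375/57344]; denominator coefficients [1, -7/8].

Taylor coefficients needed (read off): a_0 = -257/28, a_1 = -5/14, a_2 = -25/224, a_3 = -125/1792, a_4 = -3125/57344, a_5 = -3125/65536.
Write the denominator as Q(ζ) = 1 + q1*ζ. Requiring Q*f - P = O(ζ^6) with deg P <= 4 kills the coefficients of ζ^5..ζ^5 in Q*f:
  ζ^5: a_5 + q1*a_4 = 0, i.e. -3125/65536 + (-3125/57344)*q1 = 0.
Solving this linear system: q1 = -7/8.
The numerator is Q*f truncated at degree 4: P0 = a_0 = -257/28; P1 = a_1 + q1*a_0 = 1719/224; P2 = a_2 + q1*a_1 = 45/224; P3 = a_3 + q1*a_2 = 25/896; P4 = a_4 + q1*a_3 = 375/57344.


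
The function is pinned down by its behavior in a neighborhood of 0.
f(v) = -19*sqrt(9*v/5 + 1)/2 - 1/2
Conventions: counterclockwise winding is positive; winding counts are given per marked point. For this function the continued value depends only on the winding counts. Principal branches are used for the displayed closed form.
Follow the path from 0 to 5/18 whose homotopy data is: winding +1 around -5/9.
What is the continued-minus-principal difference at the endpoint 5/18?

Continued minus principal equals (19/2)*sqrt(6).

The rational part is single-valued and drops out of the difference; each branch term changes only by its own monodromy.
(-19/2)*sqrt(1 - v/(-5/9)): winding +1 is odd, the square root flips sign, contributing -2*(-19/2)*sqrt(1 - (5/18)/(-5/9)) = -2*(-19/2)*sqrt(3/2) = (19/2)*sqrt(6).
Summing the contributions at v = 5/18 gives (19/2)*sqrt(6).


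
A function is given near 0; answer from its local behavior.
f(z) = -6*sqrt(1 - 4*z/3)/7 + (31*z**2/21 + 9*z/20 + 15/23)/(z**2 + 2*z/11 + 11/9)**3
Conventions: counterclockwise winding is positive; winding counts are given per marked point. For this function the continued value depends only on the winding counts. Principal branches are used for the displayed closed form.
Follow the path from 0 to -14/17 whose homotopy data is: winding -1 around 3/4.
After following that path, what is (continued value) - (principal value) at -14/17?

The rational part is single-valued and drops out of the difference; each branch term changes only by its own monodromy.
(-6/7)*sqrt(1 - z/(3/4)): winding -1 is odd, the square root flips sign, contributing -2*(-6/7)*sqrt(1 - (-14/17)/(3/4)) = -2*(-6/7)*sqrt(107/51) = (4/119)*sqrt(5457).
Summing the contributions at z = -14/17 gives (4/119)*sqrt(5457).

Continued minus principal equals (4/119)*sqrt(5457).


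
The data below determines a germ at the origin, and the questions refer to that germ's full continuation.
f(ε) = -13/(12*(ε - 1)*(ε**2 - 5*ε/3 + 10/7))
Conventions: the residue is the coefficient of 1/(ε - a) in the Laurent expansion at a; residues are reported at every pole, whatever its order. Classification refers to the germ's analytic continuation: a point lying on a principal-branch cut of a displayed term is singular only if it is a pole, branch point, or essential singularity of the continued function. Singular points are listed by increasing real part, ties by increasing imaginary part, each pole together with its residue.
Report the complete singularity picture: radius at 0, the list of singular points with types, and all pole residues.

Radius of convergence at 0: 1.
At (5/6) - ((1/42)*sqrt(1295))*i: a pole of order 1; residue (91/128) + ((91/23680)*sqrt(1295))*i.
At (5/6) + ((1/42)*sqrt(1295))*i: a pole of order 1; residue (91/128) - ((91/23680)*sqrt(1295))*i.
At 1: a pole of order 1; residue -91/64.

Denominator factor (ε**2 - 5*ε/3 + 10/7): discriminant -185/63, complex-conjugate roots (5/6) + ((1/42)*sqrt(1295))*i and (5/6) - ((1/42)*sqrt(1295))*i; poles of order 1, moduli (1/7)*sqrt(70) and (1/7)*sqrt(70).
Denominator factor (ε - 1): pole of order 1 at 1, modulus 1.
The radius of convergence is the smallest modulus among the singular points: 1.
The factor ε**2 - 5*ε/3 + 10/7 splits as (ε - a)(ε - a') with a = (5/6) - ((1/42)*sqrt(1295))*i, a' = (5/6) + ((1/42)*sqrt(1295))*i. At the order-1 pole a set g(ε) = (ε - a)*f(ε) = [-13/(12*(ε - 1))] / (ε - a').
Simple pole: residue = g(a) at a = (5/6) - ((1/42)*sqrt(1295))*i, which is (91/128) + ((91/23680)*sqrt(1295))*i.
The factor ε**2 - 5*ε/3 + 10/7 splits as (ε - a)(ε - a') with a = (5/6) + ((1/42)*sqrt(1295))*i, a' = (5/6) - ((1/42)*sqrt(1295))*i. At the order-1 pole a set g(ε) = (ε - a)*f(ε) = [-13/(12*(ε - 1))] / (ε - a').
Simple pole: residue = g(a) at a = (5/6) + ((1/42)*sqrt(1295))*i, which is (91/128) - ((91/23680)*sqrt(1295))*i.
At the order-1 pole 1 set g(ε) = (ε - (1))*f(ε) = -13/(12*(ε**2 - 5*ε/3 + 10/7)).
Simple pole: residue = g(a) at a = 1, which is -91/64.
List the singular points by increasing real part (a conjugate pair: the negative imaginary part first).


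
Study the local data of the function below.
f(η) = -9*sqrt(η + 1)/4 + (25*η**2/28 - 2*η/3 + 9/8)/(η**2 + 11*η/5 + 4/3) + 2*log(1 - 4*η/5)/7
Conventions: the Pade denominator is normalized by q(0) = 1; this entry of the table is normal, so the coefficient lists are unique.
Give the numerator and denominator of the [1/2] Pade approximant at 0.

Taylor coefficients needed (expand at 0): a_0 = -45/32, a_1 = -14541/4480, a_2 = 300049/89600, a_3 = -21409903/5376000.
Write the denominator as Q(η) = 1 + q1*η + q2*η^2. Requiring Q*f - P = O(η^4) with deg P <= 1 kills the coefficients of η^2..η^3 in Q*f:
  η^2: a_2 + q1*a_1 + q2*a_0 = 0, i.e. 300049/89600 + (-14541/4480)*q1 + (-45/32)*q2 = 0.
  η^3: a_3 + q1*a_2 + q2*a_1 = 0, i.e. -21409903/5376000 + (300049/89600)*q1 + (-14541/4480)*q2 = 0.
Solving this linear system: q1 = 550921027/509926860, q2 = -42951242/382445145.
The numerator is Q*f truncated at degree 1: P0 = a_0 = -45/32; P1 = a_1 + q1*a_0 = -15118956863/3172878240.

The Pade approximant has numerator coefficients [-45/32, -15118956863/3172878240]; denominator coefficients [1, 550921027/509926860, -42951242/382445145].


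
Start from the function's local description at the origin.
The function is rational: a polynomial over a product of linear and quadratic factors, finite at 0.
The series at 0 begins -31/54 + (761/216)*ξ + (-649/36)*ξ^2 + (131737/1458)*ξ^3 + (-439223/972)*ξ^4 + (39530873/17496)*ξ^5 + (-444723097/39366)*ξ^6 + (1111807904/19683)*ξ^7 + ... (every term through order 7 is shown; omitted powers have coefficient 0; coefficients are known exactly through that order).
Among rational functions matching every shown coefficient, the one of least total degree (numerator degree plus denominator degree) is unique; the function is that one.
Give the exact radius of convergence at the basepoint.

No rational of total degree below 6 reproduces all 8 coefficients; solving the [2/4] Pade equations on them gives f(ξ) = (4*ξ**2/15 + 17*ξ/40 - 31/10)/((ξ + 1/5)*(ξ + 3)**3), whose expansion matches every shown term.
Denominator factor (ξ + 3)^3: pole of order 3 at -3, modulus 3.
Denominator factor (ξ + 1/5): pole of order 1 at -1/5, modulus 1/5.
The radius of convergence is the smallest modulus among the singular points: 1/5.

The radius of convergence is 1/5.


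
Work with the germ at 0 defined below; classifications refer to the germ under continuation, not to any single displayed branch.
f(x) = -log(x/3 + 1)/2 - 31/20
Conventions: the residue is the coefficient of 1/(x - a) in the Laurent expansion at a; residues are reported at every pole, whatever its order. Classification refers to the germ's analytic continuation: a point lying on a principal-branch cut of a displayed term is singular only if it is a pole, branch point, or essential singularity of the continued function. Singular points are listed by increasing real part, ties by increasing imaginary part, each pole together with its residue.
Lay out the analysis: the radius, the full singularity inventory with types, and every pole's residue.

Branch term (-1/2)*log(1 - x/(-3)): its argument vanishes at x = -3, a logarithmic branch point, modulus 3.
The radius of convergence is the smallest modulus among the singular points: 3.

Radius of convergence at 0: 3.
At -3: a logarithmic branch point.


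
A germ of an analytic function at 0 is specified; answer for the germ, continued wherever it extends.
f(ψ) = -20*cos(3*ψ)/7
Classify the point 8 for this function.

The point is a regular point.

There is no denominator, hence no pole anywhere.
The factor cos(3*ψ) is entire.
So the germ continues analytically to 8.


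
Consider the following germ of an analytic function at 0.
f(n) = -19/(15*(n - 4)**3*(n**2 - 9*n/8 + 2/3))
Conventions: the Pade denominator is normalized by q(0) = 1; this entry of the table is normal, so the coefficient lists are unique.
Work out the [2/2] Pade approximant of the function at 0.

The Pade approximant has numerator coefficients [19/640, 92169/4517120, 756143/108410880]; denominator coefficients [1, -98823/56464, 1024997/677568].

Taylor coefficients needed (expand at 0): a_0 = 19/640, a_1 = 741/10240, a_2 = 2907/32768, a_3 = 120061/2621440, a_4 = -2266833/41943040.
Write the denominator as Q(n) = 1 + q1*n + q2*n^2. Requiring Q*f - P = O(n^5) with deg P <= 2 kills the coefficients of n^3..n^4 in Q*f:
  n^3: a_3 + q1*a_2 + q2*a_1 = 0, i.e. 120061/2621440 + (2907/32768)*q1 + (741/10240)*q2 = 0.
  n^4: a_4 + q1*a_3 + q2*a_2 = 0, i.e. -2266833/41943040 + (120061/2621440)*q1 + (2907/32768)*q2 = 0.
Solving this linear system: q1 = -98823/56464, q2 = 1024997/677568.
The numerator is Q*f truncated at degree 2: P0 = a_0 = 19/640; P1 = a_1 + q1*a_0 = 92169/4517120; P2 = a_2 + q1*a_1 + q2*a_0 = 756143/108410880.


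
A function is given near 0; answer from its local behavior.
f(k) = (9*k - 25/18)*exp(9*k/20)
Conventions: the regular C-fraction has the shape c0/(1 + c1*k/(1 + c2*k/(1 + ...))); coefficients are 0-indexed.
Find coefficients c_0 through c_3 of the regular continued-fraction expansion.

Taylor coefficients (expand at 0): a_0 = -25/18, a_1 = 67/8, a_2 = 1251/320, a_3 = 5697/6400.
c0 = a_0 = -25/18. Peel one level at a time: if S = 1 + c*k/S' with S'(0) = 1, then c is the k-coefficient of S and S' = c*k/(S - 1).
S_1 = c0/f = 1 + (603/100)*k + (783513/20000)*k^2 + ...; c1 = 603/100.
S_2 = c1*k/(S_1 - 1) = 1 + (-87057/13400)*k + (801603/7182400)*k^2 + ...; c2 = -87057/13400.
S_3 = c2*k/(S_2 - 1) = 1 + (89067/5184728)*k + ...; c3 = 89067/5184728.

The regular C-fraction coefficients are [-25/18, 603/100, -87057/13400, 89067/5184728].


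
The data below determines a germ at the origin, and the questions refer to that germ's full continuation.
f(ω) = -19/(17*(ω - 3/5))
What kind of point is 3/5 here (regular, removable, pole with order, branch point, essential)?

The point is a pole of order 1.

The denominator factor ω - 3/5 vanishes at 3/5 and appears to the power 1; the numerator there equals -19/17, nonzero, and no other factor vanishes.
Hence a pole whose order is the multiplicity, 1.


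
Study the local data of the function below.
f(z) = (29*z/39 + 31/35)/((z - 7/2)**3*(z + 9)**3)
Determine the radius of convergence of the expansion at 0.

The radius of convergence is 7/2.

Denominator factor (z + 9)^3: pole of order 3 at -9, modulus 9.
Denominator factor (z - 7/2)^3: pole of order 3 at 7/2, modulus 7/2.
The radius of convergence is the smallest modulus among the singular points: 7/2.


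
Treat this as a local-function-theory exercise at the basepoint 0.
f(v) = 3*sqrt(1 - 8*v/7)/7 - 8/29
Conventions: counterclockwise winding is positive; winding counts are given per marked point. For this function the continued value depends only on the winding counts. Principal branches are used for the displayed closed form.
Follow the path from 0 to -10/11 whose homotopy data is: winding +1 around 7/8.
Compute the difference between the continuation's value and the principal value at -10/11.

The rational part is single-valued and drops out of the difference; each branch term changes only by its own monodromy.
(3/7)*sqrt(1 - v/(7/8)): winding +1 is odd, the square root flips sign, contributing -2*(3/7)*sqrt(1 - (-10/11)/(7/8)) = -2*(3/7)*sqrt(157/77) = -(6/539)*sqrt(12089).
Summing the contributions at v = -10/11 gives -(6/539)*sqrt(12089).

Continued minus principal equals -(6/539)*sqrt(12089).


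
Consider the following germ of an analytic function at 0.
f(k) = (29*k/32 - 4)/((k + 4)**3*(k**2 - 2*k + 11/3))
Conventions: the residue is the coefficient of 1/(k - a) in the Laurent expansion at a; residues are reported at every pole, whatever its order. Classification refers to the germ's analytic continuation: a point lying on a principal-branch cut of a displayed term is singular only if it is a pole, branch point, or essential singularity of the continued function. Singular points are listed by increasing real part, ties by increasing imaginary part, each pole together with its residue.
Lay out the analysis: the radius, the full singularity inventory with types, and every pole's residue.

Radius of convergence at 0: (1/3)*sqrt(33).
At -4: a pole of order 3; residue -129951/9148592.
At (1) - ((2/3)*sqrt(6))*i: a pole of order 1; residue (129951/18297184) - ((76173/146377472)*sqrt(6))*i.
At (1) + ((2/3)*sqrt(6))*i: a pole of order 1; residue (129951/18297184) + ((76173/146377472)*sqrt(6))*i.
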